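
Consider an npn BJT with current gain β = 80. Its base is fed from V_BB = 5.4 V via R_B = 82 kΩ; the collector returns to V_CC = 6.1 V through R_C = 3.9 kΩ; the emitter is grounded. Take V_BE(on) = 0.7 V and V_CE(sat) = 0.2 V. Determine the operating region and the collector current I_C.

saturation; I_C ≈ 1.5 mA

Assume active: I_B = (5.4 − 0.7)/82 = 0.0573 mA, giving I_C = β·I_B = 4.59 mA.
But then V_CE = 6.1 − 4.59×3.9 = -11.8 V < V_CE(sat) = 0.2 V — impossible in the active region.
So the transistor is saturated. With V_CE = 0.2 V, I_C = (V_CC − 0.2)/R_C = 5.9/3.9 = 1.51 mA.
Check: β·I_B = 4.59 mA > I_C = 1.51 mA, confirming saturation.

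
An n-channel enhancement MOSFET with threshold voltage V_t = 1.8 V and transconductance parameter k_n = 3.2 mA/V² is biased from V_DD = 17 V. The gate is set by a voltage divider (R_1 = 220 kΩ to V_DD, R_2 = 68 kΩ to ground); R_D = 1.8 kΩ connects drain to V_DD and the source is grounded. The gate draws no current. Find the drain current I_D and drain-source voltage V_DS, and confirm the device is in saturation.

I_D ≈ 7.8 mA, V_DS ≈ 2.9 V

V_G = V_DD·R_2/(R_1+R_2) = 17×68/288 = 4.01 V. With the source grounded, V_GS = V_G = 4.01 V.
Assume saturation: I_D = (k_n/2)(V_GS − V_t)² = (3.2/2)×(4.01 − 1.8)² = 1.6×2.21² = 7.84 mA.
V_DS = V_DD − I_D·R_D = 17 − 7.84×1.8 = 2.88 V.
Saturation requires V_DS ≥ V_GS − V_t = 2.21 V; 2.88 ≥ 2.21 ✓.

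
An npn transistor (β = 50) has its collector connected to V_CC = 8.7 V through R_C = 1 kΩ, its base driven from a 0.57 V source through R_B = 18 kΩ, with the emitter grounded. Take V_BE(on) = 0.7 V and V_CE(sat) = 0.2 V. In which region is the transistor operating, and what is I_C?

V_BB = 0.57 V ≤ V_BE(on) = 0.7 V, so the base-emitter junction is not forward biased.
The transistor is in cutoff: I_B = I_C = 0.

cutoff; I_C ≈ 0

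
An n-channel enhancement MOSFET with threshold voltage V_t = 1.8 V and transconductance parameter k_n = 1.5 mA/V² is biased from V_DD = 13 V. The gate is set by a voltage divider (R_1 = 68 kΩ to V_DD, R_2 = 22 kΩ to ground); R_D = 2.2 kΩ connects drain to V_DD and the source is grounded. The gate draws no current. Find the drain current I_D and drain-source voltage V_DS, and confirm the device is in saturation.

I_D ≈ 1.4 mA, V_DS ≈ 9.9 V

V_G = V_DD·R_2/(R_1+R_2) = 13×22/90 = 3.18 V. With the source grounded, V_GS = V_G = 3.18 V.
Assume saturation: I_D = (k_n/2)(V_GS − V_t)² = (1.5/2)×(3.18 − 1.8)² = 0.75×1.38² = 1.42 mA.
V_DS = V_DD − I_D·R_D = 13 − 1.42×2.2 = 9.87 V.
Saturation requires V_DS ≥ V_GS − V_t = 1.38 V; 9.87 ≥ 1.38 ✓.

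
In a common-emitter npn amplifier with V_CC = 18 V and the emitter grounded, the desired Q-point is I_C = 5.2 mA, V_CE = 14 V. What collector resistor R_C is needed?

Collector loop: V_CC = I_C·R_C + V_CE.
R_C = (V_CC − V_CE)/I_C = (18 − 14)/5.2 = 0.769 kΩ.

R_C ≈ 0.77 kΩ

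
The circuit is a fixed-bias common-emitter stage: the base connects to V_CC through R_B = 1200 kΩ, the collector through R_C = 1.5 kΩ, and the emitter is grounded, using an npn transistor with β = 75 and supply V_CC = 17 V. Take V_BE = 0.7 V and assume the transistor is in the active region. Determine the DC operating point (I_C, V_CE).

Base loop: V_CC = I_B·R_B + V_BE, so I_B = (17 − 0.7)/1200 kΩ = 0.0136 mA.
In the active region I_C = β·I_B = 75 × 0.0136 = 1.02 mA.
Collector loop: V_CE = V_CC − I_C·R_C = 17 − 1.02×1.5 = 15.5 V.
Since V_CE = 15.5 V > V_CE(sat) ≈ 0.2 V, the transistor is in the active region as assumed.

I_C ≈ 1 mA, V_CE ≈ 15 V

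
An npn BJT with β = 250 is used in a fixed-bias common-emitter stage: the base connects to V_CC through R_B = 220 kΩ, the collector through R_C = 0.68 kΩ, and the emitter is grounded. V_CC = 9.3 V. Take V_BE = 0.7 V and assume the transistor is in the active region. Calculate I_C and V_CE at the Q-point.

I_C ≈ 9.8 mA, V_CE ≈ 2.7 V

Base loop: V_CC = I_B·R_B + V_BE, so I_B = (9.3 − 0.7)/220 kΩ = 0.0391 mA.
In the active region I_C = β·I_B = 250 × 0.0391 = 9.77 mA.
Collector loop: V_CE = V_CC − I_C·R_C = 9.3 − 9.77×0.68 = 2.65 V.
Since V_CE = 2.65 V > V_CE(sat) ≈ 0.2 V, the transistor is in the active region as assumed.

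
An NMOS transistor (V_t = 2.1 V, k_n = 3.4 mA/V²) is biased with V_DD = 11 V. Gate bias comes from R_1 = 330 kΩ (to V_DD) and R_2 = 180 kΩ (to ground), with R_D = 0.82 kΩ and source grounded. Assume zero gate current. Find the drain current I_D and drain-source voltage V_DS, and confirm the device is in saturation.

I_D ≈ 5.4 mA, V_DS ≈ 6.6 V

V_G = V_DD·R_2/(R_1+R_2) = 11×180/510 = 3.88 V. With the source grounded, V_GS = V_G = 3.88 V.
Assume saturation: I_D = (k_n/2)(V_GS − V_t)² = (3.4/2)×(3.88 − 2.1)² = 1.7×1.78² = 5.4 mA.
V_DS = V_DD − I_D·R_D = 11 − 5.4×0.82 = 6.57 V.
Saturation requires V_DS ≥ V_GS − V_t = 1.78 V; 6.57 ≥ 1.78 ✓.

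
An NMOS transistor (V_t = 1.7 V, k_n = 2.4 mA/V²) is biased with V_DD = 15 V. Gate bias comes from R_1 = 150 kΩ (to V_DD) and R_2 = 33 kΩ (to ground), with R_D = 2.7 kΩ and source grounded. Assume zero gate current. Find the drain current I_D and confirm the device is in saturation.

V_G = V_DD·R_2/(R_1+R_2) = 15×33/183 = 2.7 V. With the source grounded, V_GS = V_G = 2.7 V.
Assume saturation: I_D = (k_n/2)(V_GS − V_t)² = (2.4/2)×(2.7 − 1.7)² = 1.2×1² = 1.21 mA.
V_DS = V_DD − I_D·R_D = 15 − 1.21×2.7 = 11.7 V.
Saturation requires V_DS ≥ V_GS − V_t = 1 V; 11.7 ≥ 1 ✓.

I_D ≈ 1.2 mA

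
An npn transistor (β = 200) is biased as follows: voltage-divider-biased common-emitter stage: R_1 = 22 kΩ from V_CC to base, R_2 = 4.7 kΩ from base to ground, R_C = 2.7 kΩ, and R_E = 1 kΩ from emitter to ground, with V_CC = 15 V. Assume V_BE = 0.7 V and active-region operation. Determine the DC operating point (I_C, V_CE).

I_C ≈ 1.9 mA, V_CE ≈ 8 V

Thevenize the base divider: V_Th = V_CC·R_2/(R_1+R_2) = 15×4.7/26.7 = 2.64 V, R_Th = R_1‖R_2 = 3.87 kΩ.
Base-emitter loop: V_Th = I_B·R_Th + V_BE + (β+1)I_B·R_E, so I_B = (2.64 − 0.7) / (3.87 + 201×1) = 0.00947 mA.
I_C = β·I_B = 200×0.00947 = 1.89 mA, and I_E = (β+1)I_B = 1.9 mA.
V_CE = V_CC − I_C·R_C − I_E·R_E = 15 − 1.89×2.7 − 1.9×1 = 7.98 V.
V_CE = 7.98 V > 0.2 V confirms active-region operation.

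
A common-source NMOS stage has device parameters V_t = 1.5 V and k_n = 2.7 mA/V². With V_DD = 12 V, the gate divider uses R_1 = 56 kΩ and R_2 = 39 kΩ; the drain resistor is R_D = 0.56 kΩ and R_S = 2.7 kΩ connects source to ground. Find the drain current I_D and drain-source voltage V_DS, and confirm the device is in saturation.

V_G = V_DD·R_2/(R_1+R_2) = 12×39/95 = 4.93 V.
Assume saturation: I_D = (k_n/2)(V_GS − V_t)² with V_GS = V_G − I_D·R_S = 4.93 − 2.7·I_D.
Substituting gives 9.84·I_D² − 26·I_D + 15.8 = 0, with roots I_D = 0.957 or 1.68 mA.
The root I_D = 1.68 mA gives V_GS = 0.384 V ≤ V_t, so take I_D = 0.957 mA.
Then V_GS = 2.34 V and V_DS = V_DD − I_D(R_D+R_S) = 12 − 0.957×3.26 = 8.88 V.
Saturation requires V_DS ≥ V_GS − V_t = 0.842 V; 8.88 ≥ 0.842 ✓.

I_D ≈ 0.96 mA, V_DS ≈ 8.9 V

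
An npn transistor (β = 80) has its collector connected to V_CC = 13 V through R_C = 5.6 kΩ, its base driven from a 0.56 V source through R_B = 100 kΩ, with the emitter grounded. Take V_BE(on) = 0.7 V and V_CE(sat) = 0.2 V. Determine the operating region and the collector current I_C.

cutoff; I_C ≈ 0

V_BB = 0.56 V ≤ V_BE(on) = 0.7 V, so the base-emitter junction is not forward biased.
The transistor is in cutoff: I_B = I_C = 0.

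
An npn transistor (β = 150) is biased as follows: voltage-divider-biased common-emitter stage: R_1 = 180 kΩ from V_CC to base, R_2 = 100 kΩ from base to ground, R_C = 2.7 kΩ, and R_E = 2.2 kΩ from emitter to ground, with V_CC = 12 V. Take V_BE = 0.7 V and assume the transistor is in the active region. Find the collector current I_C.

I_C ≈ 1.4 mA

Thevenize the base divider: V_Th = V_CC·R_2/(R_1+R_2) = 12×100/280 = 4.29 V, R_Th = R_1‖R_2 = 64.3 kΩ.
Base-emitter loop: V_Th = I_B·R_Th + V_BE + (β+1)I_B·R_E, so I_B = (4.29 − 0.7) / (64.3 + 151×2.2) = 0.00904 mA.
I_C = β·I_B = 150×0.00904 = 1.36 mA, and I_E = (β+1)I_B = 1.37 mA.
V_CE = V_CC − I_C·R_C − I_E·R_E = 12 − 1.36×2.7 − 1.37×2.2 = 5.33 V.
V_CE = 5.33 V > 0.2 V confirms active-region operation.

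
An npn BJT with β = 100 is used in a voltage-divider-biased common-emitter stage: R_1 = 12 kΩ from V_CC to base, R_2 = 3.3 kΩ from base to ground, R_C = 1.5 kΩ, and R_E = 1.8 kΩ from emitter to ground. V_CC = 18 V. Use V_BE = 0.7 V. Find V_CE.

Thevenize the base divider: V_Th = V_CC·R_2/(R_1+R_2) = 18×3.3/15.3 = 3.88 V, R_Th = R_1‖R_2 = 2.59 kΩ.
Base-emitter loop: V_Th = I_B·R_Th + V_BE + (β+1)I_B·R_E, so I_B = (3.88 − 0.7) / (2.59 + 101×1.8) = 0.0173 mA.
I_C = β·I_B = 100×0.0173 = 1.73 mA, and I_E = (β+1)I_B = 1.74 mA.
V_CE = V_CC − I_C·R_C − I_E·R_E = 18 − 1.73×1.5 − 1.74×1.8 = 12.3 V.
V_CE = 12.3 V > 0.2 V confirms active-region operation.

V_CE ≈ 12 V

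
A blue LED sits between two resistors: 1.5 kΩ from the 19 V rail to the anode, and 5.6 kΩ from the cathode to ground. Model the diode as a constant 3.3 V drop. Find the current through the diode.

I ≈ 2.2 mA

The two resistors are in series with the diode, so KVL gives 19 = I·1.5 + 3.3 + I·5.6.
I = (19 − 3.3) / (1.5 + 5.6) kΩ = 15.7 / 7.1 = 2.21 mA.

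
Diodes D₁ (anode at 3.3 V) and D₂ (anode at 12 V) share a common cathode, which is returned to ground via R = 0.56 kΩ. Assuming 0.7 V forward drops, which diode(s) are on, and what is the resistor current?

Only D₂ conducts; I_R ≈ 20 mA

Assume both conduct. Then node N would need to be at both 3.3−0.7 = 2.6 V and 12−0.7 = 11.3 V, which is impossible.
Assume only D₂ conducts: V_N = 12 − 0.7 = 11.3 V, so I_R = 11.3/0.56 = 20.2 mA.
Check D₁: its anode-to-cathode voltage is 3.3 − 11.3 = -8 V < 0.7 V, so it is off. The assumption is consistent.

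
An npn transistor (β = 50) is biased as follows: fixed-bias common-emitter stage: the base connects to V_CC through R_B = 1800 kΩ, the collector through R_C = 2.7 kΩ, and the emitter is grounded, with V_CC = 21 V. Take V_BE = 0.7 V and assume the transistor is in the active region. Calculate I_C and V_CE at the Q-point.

I_C ≈ 0.56 mA, V_CE ≈ 19 V

Base loop: V_CC = I_B·R_B + V_BE, so I_B = (21 − 0.7)/1800 kΩ = 0.0113 mA.
In the active region I_C = β·I_B = 50 × 0.0113 = 0.564 mA.
Collector loop: V_CE = V_CC − I_C·R_C = 21 − 0.564×2.7 = 19.5 V.
Since V_CE = 19.5 V > V_CE(sat) ≈ 0.2 V, the transistor is in the active region as assumed.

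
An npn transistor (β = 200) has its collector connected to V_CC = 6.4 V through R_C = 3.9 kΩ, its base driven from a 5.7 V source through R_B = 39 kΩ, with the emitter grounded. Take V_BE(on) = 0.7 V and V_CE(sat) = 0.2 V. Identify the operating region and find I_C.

Assume active: I_B = (5.7 − 0.7)/39 = 0.128 mA, giving I_C = β·I_B = 25.6 mA.
But then V_CE = 6.4 − 25.6×3.9 = -93.6 V < V_CE(sat) = 0.2 V — impossible in the active region.
So the transistor is saturated. With V_CE = 0.2 V, I_C = (V_CC − 0.2)/R_C = 6.2/3.9 = 1.59 mA.
Check: β·I_B = 25.6 mA > I_C = 1.59 mA, confirming saturation.

saturation; I_C ≈ 1.6 mA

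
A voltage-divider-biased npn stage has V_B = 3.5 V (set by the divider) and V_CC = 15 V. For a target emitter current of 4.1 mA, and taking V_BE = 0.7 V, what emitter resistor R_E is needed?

V_E = V_B − V_BE = 3.5 − 0.7 = 2.8 V.
R_E = V_E / I_E = 2.8 / 4.1 = 0.683 kΩ.

R_E ≈ 0.68 kΩ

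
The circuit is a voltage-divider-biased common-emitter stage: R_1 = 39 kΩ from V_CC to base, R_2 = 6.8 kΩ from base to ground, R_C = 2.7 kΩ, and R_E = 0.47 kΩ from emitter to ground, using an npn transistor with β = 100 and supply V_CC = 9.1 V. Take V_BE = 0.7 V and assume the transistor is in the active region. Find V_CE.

Thevenize the base divider: V_Th = V_CC·R_2/(R_1+R_2) = 9.1×6.8/45.8 = 1.35 V, R_Th = R_1‖R_2 = 5.79 kΩ.
Base-emitter loop: V_Th = I_B·R_Th + V_BE + (β+1)I_B·R_E, so I_B = (1.35 − 0.7) / (5.79 + 101×0.47) = 0.0122 mA.
I_C = β·I_B = 100×0.0122 = 1.22 mA, and I_E = (β+1)I_B = 1.23 mA.
V_CE = V_CC − I_C·R_C − I_E·R_E = 9.1 − 1.22×2.7 − 1.23×0.47 = 5.22 V.
V_CE = 5.22 V > 0.2 V confirms active-region operation.

V_CE ≈ 5.2 V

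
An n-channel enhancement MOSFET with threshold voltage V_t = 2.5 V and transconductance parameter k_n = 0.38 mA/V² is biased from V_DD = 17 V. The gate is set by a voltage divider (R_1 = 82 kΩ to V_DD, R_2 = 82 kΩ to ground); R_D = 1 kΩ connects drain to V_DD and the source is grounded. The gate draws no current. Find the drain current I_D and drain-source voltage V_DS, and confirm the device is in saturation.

I_D ≈ 6.8 mA, V_DS ≈ 10 V

V_G = V_DD·R_2/(R_1+R_2) = 17×82/164 = 8.5 V. With the source grounded, V_GS = V_G = 8.5 V.
Assume saturation: I_D = (k_n/2)(V_GS − V_t)² = (0.38/2)×(8.5 − 2.5)² = 0.19×6² = 6.84 mA.
V_DS = V_DD − I_D·R_D = 17 − 6.84×1 = 10.2 V.
Saturation requires V_DS ≥ V_GS − V_t = 6 V; 10.2 ≥ 6 ✓.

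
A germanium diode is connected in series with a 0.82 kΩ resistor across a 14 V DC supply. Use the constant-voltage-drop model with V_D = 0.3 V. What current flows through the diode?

I ≈ 17 mA

KVL around the loop: 14 = V_D + I·R = 0.3 + I × 0.82 kΩ.
So I = (14 − 0.3) / 0.82 kΩ = 13.7 / 0.82 = 16.7 mA.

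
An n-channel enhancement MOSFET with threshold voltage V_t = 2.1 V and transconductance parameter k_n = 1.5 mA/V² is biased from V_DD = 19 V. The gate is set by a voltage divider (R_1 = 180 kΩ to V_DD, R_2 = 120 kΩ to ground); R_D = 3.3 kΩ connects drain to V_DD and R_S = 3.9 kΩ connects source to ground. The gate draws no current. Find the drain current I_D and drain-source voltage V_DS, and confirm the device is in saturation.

V_G = V_DD·R_2/(R_1+R_2) = 19×120/300 = 7.6 V.
Assume saturation: I_D = (k_n/2)(V_GS − V_t)² with V_GS = V_G − I_D·R_S = 7.6 − 3.9·I_D.
Substituting gives 11.4·I_D² − 33.2·I_D + 22.7 = 0, with roots I_D = 1.1 or 1.81 mA.
The root I_D = 1.81 mA gives V_GS = 0.547 V ≤ V_t, so take I_D = 1.1 mA.
Then V_GS = 3.31 V and V_DS = V_DD − I_D(R_D+R_S) = 19 − 1.1×7.2 = 11.1 V.
Saturation requires V_DS ≥ V_GS − V_t = 1.21 V; 11.1 ≥ 1.21 ✓.

I_D ≈ 1.1 mA, V_DS ≈ 11 V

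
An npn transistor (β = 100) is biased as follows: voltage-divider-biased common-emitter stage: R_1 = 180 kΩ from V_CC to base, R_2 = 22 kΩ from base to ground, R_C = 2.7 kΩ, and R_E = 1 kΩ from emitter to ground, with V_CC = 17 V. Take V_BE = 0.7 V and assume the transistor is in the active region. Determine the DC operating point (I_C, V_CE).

I_C ≈ 0.95 mA, V_CE ≈ 13 V

Thevenize the base divider: V_Th = V_CC·R_2/(R_1+R_2) = 17×22/202 = 1.85 V, R_Th = R_1‖R_2 = 19.6 kΩ.
Base-emitter loop: V_Th = I_B·R_Th + V_BE + (β+1)I_B·R_E, so I_B = (1.85 − 0.7) / (19.6 + 101×1) = 0.00955 mA.
I_C = β·I_B = 100×0.00955 = 0.955 mA, and I_E = (β+1)I_B = 0.964 mA.
V_CE = V_CC − I_C·R_C − I_E·R_E = 17 − 0.955×2.7 − 0.964×1 = 13.5 V.
V_CE = 13.5 V > 0.2 V confirms active-region operation.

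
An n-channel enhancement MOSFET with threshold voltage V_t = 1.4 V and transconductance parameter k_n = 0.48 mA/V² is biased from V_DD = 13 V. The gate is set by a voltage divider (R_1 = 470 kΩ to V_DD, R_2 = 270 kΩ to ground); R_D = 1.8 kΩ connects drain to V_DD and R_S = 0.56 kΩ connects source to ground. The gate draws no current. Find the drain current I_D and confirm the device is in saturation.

V_G = V_DD·R_2/(R_1+R_2) = 13×270/740 = 4.74 V.
Assume saturation: I_D = (k_n/2)(V_GS − V_t)² with V_GS = V_G − I_D·R_S = 4.74 − 0.56·I_D.
Substituting gives 0.0753·I_D² − 1.9·I_D + 2.68 = 0, with roots I_D = 1.5 or 23.7 mA.
The root I_D = 23.7 mA gives V_GS = -8.54 V ≤ V_t, so take I_D = 1.5 mA.
Then V_GS = 3.9 V and V_DS = V_DD − I_D(R_D+R_S) = 13 − 1.5×2.36 = 9.45 V.
Saturation requires V_DS ≥ V_GS − V_t = 2.5 V; 9.45 ≥ 2.5 ✓.

I_D ≈ 1.5 mA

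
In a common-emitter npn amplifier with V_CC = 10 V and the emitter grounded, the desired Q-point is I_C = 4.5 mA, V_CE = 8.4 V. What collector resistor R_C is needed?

R_C ≈ 0.36 kΩ

Collector loop: V_CC = I_C·R_C + V_CE.
R_C = (V_CC − V_CE)/I_C = (10 − 8.4)/4.5 = 0.356 kΩ.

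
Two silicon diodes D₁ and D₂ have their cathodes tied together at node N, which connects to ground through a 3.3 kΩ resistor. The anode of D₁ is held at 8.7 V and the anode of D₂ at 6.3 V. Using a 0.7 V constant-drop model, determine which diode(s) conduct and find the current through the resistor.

Assume both conduct. Then node N would need to be at both 8.7−0.7 = 8 V and 6.3−0.7 = 5.6 V, which is impossible.
Assume only D₁ conducts: V_N = 8.7 − 0.7 = 8 V, so I_R = 8/3.3 = 2.42 mA.
Check D₂: its anode-to-cathode voltage is 6.3 − 8 = -1.7 V < 0.7 V, so it is off. The assumption is consistent.

Only D₁ conducts; I_R ≈ 2.4 mA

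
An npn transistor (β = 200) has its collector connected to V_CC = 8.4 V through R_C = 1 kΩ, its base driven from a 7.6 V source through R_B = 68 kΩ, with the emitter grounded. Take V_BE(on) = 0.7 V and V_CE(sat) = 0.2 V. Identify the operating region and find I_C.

saturation; I_C ≈ 8.2 mA

Assume active: I_B = (7.6 − 0.7)/68 = 0.101 mA, giving I_C = β·I_B = 20.3 mA.
But then V_CE = 8.4 − 20.3×1 = -11.9 V < V_CE(sat) = 0.2 V — impossible in the active region.
So the transistor is saturated. With V_CE = 0.2 V, I_C = (V_CC − 0.2)/R_C = 8.2/1 = 8.2 mA.
Check: β·I_B = 20.3 mA > I_C = 8.2 mA, confirming saturation.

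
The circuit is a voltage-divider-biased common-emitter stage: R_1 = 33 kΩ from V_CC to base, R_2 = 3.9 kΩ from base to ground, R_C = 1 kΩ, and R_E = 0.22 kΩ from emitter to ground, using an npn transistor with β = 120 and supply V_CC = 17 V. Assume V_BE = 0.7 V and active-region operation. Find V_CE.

Thevenize the base divider: V_Th = V_CC·R_2/(R_1+R_2) = 17×3.9/36.9 = 1.8 V, R_Th = R_1‖R_2 = 3.49 kΩ.
Base-emitter loop: V_Th = I_B·R_Th + V_BE + (β+1)I_B·R_E, so I_B = (1.8 − 0.7) / (3.49 + 121×0.22) = 0.0364 mA.
I_C = β·I_B = 120×0.0364 = 4.37 mA, and I_E = (β+1)I_B = 4.41 mA.
V_CE = V_CC − I_C·R_C − I_E·R_E = 17 − 4.37×1 − 4.41×0.22 = 11.7 V.
V_CE = 11.7 V > 0.2 V confirms active-region operation.

V_CE ≈ 12 V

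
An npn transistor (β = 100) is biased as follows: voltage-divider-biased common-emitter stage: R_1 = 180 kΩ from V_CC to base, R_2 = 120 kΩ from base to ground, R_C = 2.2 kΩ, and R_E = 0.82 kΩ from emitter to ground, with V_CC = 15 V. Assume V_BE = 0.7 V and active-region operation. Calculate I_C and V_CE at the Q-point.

I_C ≈ 3.4 mA, V_CE ≈ 4.6 V

Thevenize the base divider: V_Th = V_CC·R_2/(R_1+R_2) = 15×120/300 = 6 V, R_Th = R_1‖R_2 = 72 kΩ.
Base-emitter loop: V_Th = I_B·R_Th + V_BE + (β+1)I_B·R_E, so I_B = (6 − 0.7) / (72 + 101×0.82) = 0.0342 mA.
I_C = β·I_B = 100×0.0342 = 3.42 mA, and I_E = (β+1)I_B = 3.46 mA.
V_CE = V_CC − I_C·R_C − I_E·R_E = 15 − 3.42×2.2 − 3.46×0.82 = 4.63 V.
V_CE = 4.63 V > 0.2 V confirms active-region operation.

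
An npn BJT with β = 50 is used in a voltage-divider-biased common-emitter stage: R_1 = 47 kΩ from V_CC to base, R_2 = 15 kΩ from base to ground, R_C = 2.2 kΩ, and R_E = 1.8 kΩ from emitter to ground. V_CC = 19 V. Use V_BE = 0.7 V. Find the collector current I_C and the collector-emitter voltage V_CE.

I_C ≈ 1.9 mA, V_CE ≈ 11 V

Thevenize the base divider: V_Th = V_CC·R_2/(R_1+R_2) = 19×15/62 = 4.6 V, R_Th = R_1‖R_2 = 11.4 kΩ.
Base-emitter loop: V_Th = I_B·R_Th + V_BE + (β+1)I_B·R_E, so I_B = (4.6 − 0.7) / (11.4 + 51×1.8) = 0.0378 mA.
I_C = β·I_B = 50×0.0378 = 1.89 mA, and I_E = (β+1)I_B = 1.93 mA.
V_CE = V_CC − I_C·R_C − I_E·R_E = 19 − 1.89×2.2 − 1.93×1.8 = 11.4 V.
V_CE = 11.4 V > 0.2 V confirms active-region operation.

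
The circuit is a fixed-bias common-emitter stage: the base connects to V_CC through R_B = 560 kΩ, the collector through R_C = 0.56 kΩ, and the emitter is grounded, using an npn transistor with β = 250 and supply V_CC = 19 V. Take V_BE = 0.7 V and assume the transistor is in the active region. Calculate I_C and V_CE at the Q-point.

Base loop: V_CC = I_B·R_B + V_BE, so I_B = (19 − 0.7)/560 kΩ = 0.0327 mA.
In the active region I_C = β·I_B = 250 × 0.0327 = 8.17 mA.
Collector loop: V_CE = V_CC − I_C·R_C = 19 − 8.17×0.56 = 14.4 V.
Since V_CE = 14.4 V > V_CE(sat) ≈ 0.2 V, the transistor is in the active region as assumed.

I_C ≈ 8.2 mA, V_CE ≈ 14 V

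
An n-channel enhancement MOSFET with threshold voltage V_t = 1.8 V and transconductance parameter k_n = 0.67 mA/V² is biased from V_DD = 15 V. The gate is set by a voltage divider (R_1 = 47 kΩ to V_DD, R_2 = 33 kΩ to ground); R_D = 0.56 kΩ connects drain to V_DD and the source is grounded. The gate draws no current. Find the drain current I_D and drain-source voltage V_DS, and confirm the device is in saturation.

I_D ≈ 6.4 mA, V_DS ≈ 11 V

V_G = V_DD·R_2/(R_1+R_2) = 15×33/80 = 6.19 V. With the source grounded, V_GS = V_G = 6.19 V.
Assume saturation: I_D = (k_n/2)(V_GS − V_t)² = (0.67/2)×(6.19 − 1.8)² = 0.335×4.39² = 6.45 mA.
V_DS = V_DD − I_D·R_D = 15 − 6.45×0.56 = 11.4 V.
Saturation requires V_DS ≥ V_GS − V_t = 4.39 V; 11.4 ≥ 4.39 ✓.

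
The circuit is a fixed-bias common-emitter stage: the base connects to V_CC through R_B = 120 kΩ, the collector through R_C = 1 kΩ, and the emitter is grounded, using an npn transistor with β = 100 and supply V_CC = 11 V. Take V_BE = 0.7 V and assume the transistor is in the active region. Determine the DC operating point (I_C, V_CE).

I_C ≈ 8.6 mA, V_CE ≈ 2.4 V

Base loop: V_CC = I_B·R_B + V_BE, so I_B = (11 − 0.7)/120 kΩ = 0.0858 mA.
In the active region I_C = β·I_B = 100 × 0.0858 = 8.58 mA.
Collector loop: V_CE = V_CC − I_C·R_C = 11 − 8.58×1 = 2.42 V.
Since V_CE = 2.42 V > V_CE(sat) ≈ 0.2 V, the transistor is in the active region as assumed.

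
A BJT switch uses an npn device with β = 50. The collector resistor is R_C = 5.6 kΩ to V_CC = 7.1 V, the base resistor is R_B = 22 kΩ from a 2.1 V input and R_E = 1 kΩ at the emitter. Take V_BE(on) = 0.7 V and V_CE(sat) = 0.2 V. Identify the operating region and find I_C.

active; I_C ≈ 0.96 mA

Assume active. Base-emitter loop: I_B = (V_BB − V_BE)/(R_B + (β+1)R_E) = (2.1 − 0.7)/(22 + 51×1) = 0.0192 mA.
I_C = β·I_B = 50×0.0192 = 0.959 mA.
V_CE = V_CC − I_C·R_C − I_E·R_E = 7.1 − 0.959×5.6 − 0.978×1 = 0.752 V > V_CE(sat), so the active-region assumption holds.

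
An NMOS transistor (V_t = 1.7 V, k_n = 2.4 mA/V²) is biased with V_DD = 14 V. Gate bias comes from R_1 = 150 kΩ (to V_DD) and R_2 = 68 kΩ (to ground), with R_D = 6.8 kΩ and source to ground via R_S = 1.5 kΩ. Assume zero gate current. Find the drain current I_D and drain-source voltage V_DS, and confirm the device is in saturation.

V_G = V_DD·R_2/(R_1+R_2) = 14×68/218 = 4.37 V.
Assume saturation: I_D = (k_n/2)(V_GS − V_t)² with V_GS = V_G − I_D·R_S = 4.37 − 1.5·I_D.
Substituting gives 2.7·I_D² − 10.6·I_D + 8.54 = 0, with roots I_D = 1.13 or 2.8 mA.
The root I_D = 2.8 mA gives V_GS = 0.174 V ≤ V_t, so take I_D = 1.13 mA.
Then V_GS = 2.67 V and V_DS = V_DD − I_D(R_D+R_S) = 14 − 1.13×8.3 = 4.61 V.
Saturation requires V_DS ≥ V_GS − V_t = 0.971 V; 4.61 ≥ 0.971 ✓.

I_D ≈ 1.1 mA, V_DS ≈ 4.6 V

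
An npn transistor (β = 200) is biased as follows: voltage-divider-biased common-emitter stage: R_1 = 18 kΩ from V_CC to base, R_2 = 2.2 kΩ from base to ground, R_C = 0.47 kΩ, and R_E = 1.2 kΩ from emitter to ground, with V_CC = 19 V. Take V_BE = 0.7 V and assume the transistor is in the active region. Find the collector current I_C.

I_C ≈ 1.1 mA

Thevenize the base divider: V_Th = V_CC·R_2/(R_1+R_2) = 19×2.2/20.2 = 2.07 V, R_Th = R_1‖R_2 = 1.96 kΩ.
Base-emitter loop: V_Th = I_B·R_Th + V_BE + (β+1)I_B·R_E, so I_B = (2.07 − 0.7) / (1.96 + 201×1.2) = 0.00563 mA.
I_C = β·I_B = 200×0.00563 = 1.13 mA, and I_E = (β+1)I_B = 1.13 mA.
V_CE = V_CC − I_C·R_C − I_E·R_E = 19 − 1.13×0.47 − 1.13×1.2 = 17.1 V.
V_CE = 17.1 V > 0.2 V confirms active-region operation.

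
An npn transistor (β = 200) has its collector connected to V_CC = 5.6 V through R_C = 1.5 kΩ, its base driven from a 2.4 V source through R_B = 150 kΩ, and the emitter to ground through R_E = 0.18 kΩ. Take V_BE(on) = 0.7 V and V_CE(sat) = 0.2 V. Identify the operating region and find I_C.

active; I_C ≈ 1.8 mA

Assume active. Base-emitter loop: I_B = (V_BB − V_BE)/(R_B + (β+1)R_E) = (2.4 − 0.7)/(150 + 201×0.18) = 0.00913 mA.
I_C = β·I_B = 200×0.00913 = 1.83 mA.
V_CE = V_CC − I_C·R_C − I_E·R_E = 5.6 − 1.83×1.5 − 1.84×0.18 = 2.53 V > V_CE(sat), so the active-region assumption holds.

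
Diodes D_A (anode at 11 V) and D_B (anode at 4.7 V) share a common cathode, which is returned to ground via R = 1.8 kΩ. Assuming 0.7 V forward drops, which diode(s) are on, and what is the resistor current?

Assume both conduct. Then node N would need to be at both 11−0.7 = 10.3 V and 4.7−0.7 = 4 V, which is impossible.
Assume only D_A conducts: V_N = 11 − 0.7 = 10.3 V, so I_R = 10.3/1.8 = 5.72 mA.
Check D_B: its anode-to-cathode voltage is 4.7 − 10.3 = -5.6 V < 0.7 V, so it is off. The assumption is consistent.

Only D_A conducts; I_R ≈ 5.7 mA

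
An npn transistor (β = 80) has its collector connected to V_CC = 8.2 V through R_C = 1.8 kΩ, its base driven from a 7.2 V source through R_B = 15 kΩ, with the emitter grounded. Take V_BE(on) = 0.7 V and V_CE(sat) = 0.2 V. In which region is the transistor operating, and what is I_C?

Assume active: I_B = (7.2 − 0.7)/15 = 0.433 mA, giving I_C = β·I_B = 34.7 mA.
But then V_CE = 8.2 − 34.7×1.8 = -54.2 V < V_CE(sat) = 0.2 V — impossible in the active region.
So the transistor is saturated. With V_CE = 0.2 V, I_C = (V_CC − 0.2)/R_C = 8/1.8 = 4.44 mA.
Check: β·I_B = 34.7 mA > I_C = 4.44 mA, confirming saturation.

saturation; I_C ≈ 4.4 mA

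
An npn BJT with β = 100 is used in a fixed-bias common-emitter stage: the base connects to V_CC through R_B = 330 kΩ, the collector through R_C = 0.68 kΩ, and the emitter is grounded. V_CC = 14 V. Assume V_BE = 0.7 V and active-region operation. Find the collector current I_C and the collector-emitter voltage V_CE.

Base loop: V_CC = I_B·R_B + V_BE, so I_B = (14 − 0.7)/330 kΩ = 0.0403 mA.
In the active region I_C = β·I_B = 100 × 0.0403 = 4.03 mA.
Collector loop: V_CE = V_CC − I_C·R_C = 14 − 4.03×0.68 = 11.3 V.
Since V_CE = 11.3 V > V_CE(sat) ≈ 0.2 V, the transistor is in the active region as assumed.

I_C ≈ 4 mA, V_CE ≈ 11 V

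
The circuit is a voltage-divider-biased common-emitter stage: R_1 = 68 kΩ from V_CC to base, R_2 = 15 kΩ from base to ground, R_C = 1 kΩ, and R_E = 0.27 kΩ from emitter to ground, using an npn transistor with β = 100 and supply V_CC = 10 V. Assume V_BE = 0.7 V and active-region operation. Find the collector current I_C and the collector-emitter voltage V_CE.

I_C ≈ 2.8 mA, V_CE ≈ 6.4 V

Thevenize the base divider: V_Th = V_CC·R_2/(R_1+R_2) = 10×15/83 = 1.81 V, R_Th = R_1‖R_2 = 12.3 kΩ.
Base-emitter loop: V_Th = I_B·R_Th + V_BE + (β+1)I_B·R_E, so I_B = (1.81 − 0.7) / (12.3 + 101×0.27) = 0.028 mA.
I_C = β·I_B = 100×0.028 = 2.8 mA, and I_E = (β+1)I_B = 2.83 mA.
V_CE = V_CC − I_C·R_C − I_E·R_E = 10 − 2.8×1 − 2.83×0.27 = 6.44 V.
V_CE = 6.44 V > 0.2 V confirms active-region operation.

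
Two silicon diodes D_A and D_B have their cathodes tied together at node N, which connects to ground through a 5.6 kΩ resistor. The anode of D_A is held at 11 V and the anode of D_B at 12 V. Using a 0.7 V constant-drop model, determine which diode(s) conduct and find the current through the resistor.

Only D_B conducts; I_R ≈ 2 mA

Assume both conduct. Then node N would need to be at both 11−0.7 = 10.3 V and 12−0.7 = 11.3 V, which is impossible.
Assume only D_B conducts: V_N = 12 − 0.7 = 11.3 V, so I_R = 11.3/5.6 = 2.02 mA.
Check D_A: its anode-to-cathode voltage is 11 − 11.3 = -0.3 V < 0.7 V, so it is off. The assumption is consistent.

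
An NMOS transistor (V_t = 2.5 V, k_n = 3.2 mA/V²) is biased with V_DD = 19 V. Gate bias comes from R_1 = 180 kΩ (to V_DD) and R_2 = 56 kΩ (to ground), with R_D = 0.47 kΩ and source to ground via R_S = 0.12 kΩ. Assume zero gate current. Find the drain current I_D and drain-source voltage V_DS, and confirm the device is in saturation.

V_G = V_DD·R_2/(R_1+R_2) = 19×56/236 = 4.51 V.
Assume saturation: I_D = (k_n/2)(V_GS − V_t)² with V_GS = V_G − I_D·R_S = 4.51 − 0.12·I_D.
Substituting gives 0.023·I_D² − 1.77·I_D + 6.45 = 0, with roots I_D = 3.84 or 73 mA.
The root I_D = 73 mA gives V_GS = -4.26 V ≤ V_t, so take I_D = 3.84 mA.
Then V_GS = 4.05 V and V_DS = V_DD − I_D(R_D+R_S) = 19 − 3.84×0.59 = 16.7 V.
Saturation requires V_DS ≥ V_GS − V_t = 1.55 V; 16.7 ≥ 1.55 ✓.

I_D ≈ 3.8 mA, V_DS ≈ 17 V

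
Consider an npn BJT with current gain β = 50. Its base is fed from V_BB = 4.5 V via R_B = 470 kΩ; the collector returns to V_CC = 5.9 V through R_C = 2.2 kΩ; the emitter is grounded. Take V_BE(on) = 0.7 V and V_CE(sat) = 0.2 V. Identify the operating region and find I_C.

Assume active. Base-emitter loop: I_B = (V_BB − V_BE)/R_B = (4.5 − 0.7)/470 = 0.00809 mA.
I_C = β·I_B = 50×0.00809 = 0.404 mA.
V_CE = V_CC − I_C·R_C = 5.9 − 0.404×2.2 = 5.01 V > V_CE(sat), so the active-region assumption holds.

active; I_C ≈ 0.4 mA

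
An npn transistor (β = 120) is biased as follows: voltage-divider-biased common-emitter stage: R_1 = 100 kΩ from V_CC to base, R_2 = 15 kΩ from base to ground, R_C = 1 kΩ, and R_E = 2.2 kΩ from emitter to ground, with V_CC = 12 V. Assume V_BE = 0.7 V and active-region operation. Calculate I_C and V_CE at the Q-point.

I_C ≈ 0.37 mA, V_CE ≈ 11 V

Thevenize the base divider: V_Th = V_CC·R_2/(R_1+R_2) = 12×15/115 = 1.57 V, R_Th = R_1‖R_2 = 13 kΩ.
Base-emitter loop: V_Th = I_B·R_Th + V_BE + (β+1)I_B·R_E, so I_B = (1.57 − 0.7) / (13 + 121×2.2) = 0.0031 mA.
I_C = β·I_B = 120×0.0031 = 0.372 mA, and I_E = (β+1)I_B = 0.375 mA.
V_CE = V_CC − I_C·R_C − I_E·R_E = 12 − 0.372×1 − 0.375×2.2 = 10.8 V.
V_CE = 10.8 V > 0.2 V confirms active-region operation.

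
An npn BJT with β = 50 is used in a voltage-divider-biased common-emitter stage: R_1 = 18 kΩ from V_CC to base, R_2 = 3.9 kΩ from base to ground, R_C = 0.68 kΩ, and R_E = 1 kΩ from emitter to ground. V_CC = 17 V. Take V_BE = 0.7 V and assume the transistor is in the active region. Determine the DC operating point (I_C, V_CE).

Thevenize the base divider: V_Th = V_CC·R_2/(R_1+R_2) = 17×3.9/21.9 = 3.03 V, R_Th = R_1‖R_2 = 3.21 kΩ.
Base-emitter loop: V_Th = I_B·R_Th + V_BE + (β+1)I_B·R_E, so I_B = (3.03 − 0.7) / (3.21 + 51×1) = 0.0429 mA.
I_C = β·I_B = 50×0.0429 = 2.15 mA, and I_E = (β+1)I_B = 2.19 mA.
V_CE = V_CC − I_C·R_C − I_E·R_E = 17 − 2.15×0.68 − 2.19×1 = 13.4 V.
V_CE = 13.4 V > 0.2 V confirms active-region operation.

I_C ≈ 2.1 mA, V_CE ≈ 13 V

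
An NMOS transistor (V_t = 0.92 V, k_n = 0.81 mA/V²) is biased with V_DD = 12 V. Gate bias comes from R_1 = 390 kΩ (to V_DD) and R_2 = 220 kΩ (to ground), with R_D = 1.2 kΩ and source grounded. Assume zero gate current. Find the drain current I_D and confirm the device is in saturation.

I_D ≈ 4.7 mA

V_G = V_DD·R_2/(R_1+R_2) = 12×220/610 = 4.33 V. With the source grounded, V_GS = V_G = 4.33 V.
Assume saturation: I_D = (k_n/2)(V_GS − V_t)² = (0.81/2)×(4.33 − 0.92)² = 0.405×3.41² = 4.7 mA.
V_DS = V_DD − I_D·R_D = 12 − 4.7×1.2 = 6.36 V.
Saturation requires V_DS ≥ V_GS − V_t = 3.41 V; 6.36 ≥ 3.41 ✓.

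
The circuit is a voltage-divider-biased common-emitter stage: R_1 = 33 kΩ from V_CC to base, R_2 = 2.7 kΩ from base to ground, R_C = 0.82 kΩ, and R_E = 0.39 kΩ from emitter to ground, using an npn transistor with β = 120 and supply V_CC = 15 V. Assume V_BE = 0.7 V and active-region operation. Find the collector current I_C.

Thevenize the base divider: V_Th = V_CC·R_2/(R_1+R_2) = 15×2.7/35.7 = 1.13 V, R_Th = R_1‖R_2 = 2.5 kΩ.
Base-emitter loop: V_Th = I_B·R_Th + V_BE + (β+1)I_B·R_E, so I_B = (1.13 − 0.7) / (2.5 + 121×0.39) = 0.00874 mA.
I_C = β·I_B = 120×0.00874 = 1.05 mA, and I_E = (β+1)I_B = 1.06 mA.
V_CE = V_CC − I_C·R_C − I_E·R_E = 15 − 1.05×0.82 − 1.06×0.39 = 13.7 V.
V_CE = 13.7 V > 0.2 V confirms active-region operation.

I_C ≈ 1 mA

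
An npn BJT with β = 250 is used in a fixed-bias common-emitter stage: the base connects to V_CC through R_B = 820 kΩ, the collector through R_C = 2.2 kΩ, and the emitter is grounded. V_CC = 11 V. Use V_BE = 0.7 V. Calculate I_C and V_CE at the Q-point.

Base loop: V_CC = I_B·R_B + V_BE, so I_B = (11 − 0.7)/820 kΩ = 0.0126 mA.
In the active region I_C = β·I_B = 250 × 0.0126 = 3.14 mA.
Collector loop: V_CE = V_CC − I_C·R_C = 11 − 3.14×2.2 = 4.09 V.
Since V_CE = 4.09 V > V_CE(sat) ≈ 0.2 V, the transistor is in the active region as assumed.

I_C ≈ 3.1 mA, V_CE ≈ 4.1 V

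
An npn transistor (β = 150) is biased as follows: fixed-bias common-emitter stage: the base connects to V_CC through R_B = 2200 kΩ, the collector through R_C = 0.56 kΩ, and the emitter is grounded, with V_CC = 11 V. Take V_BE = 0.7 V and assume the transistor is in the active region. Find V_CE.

V_CE ≈ 11 V

Base loop: V_CC = I_B·R_B + V_BE, so I_B = (11 − 0.7)/2200 kΩ = 0.00468 mA.
In the active region I_C = β·I_B = 150 × 0.00468 = 0.702 mA.
Collector loop: V_CE = V_CC − I_C·R_C = 11 − 0.702×0.56 = 10.6 V.
Since V_CE = 10.6 V > V_CE(sat) ≈ 0.2 V, the transistor is in the active region as assumed.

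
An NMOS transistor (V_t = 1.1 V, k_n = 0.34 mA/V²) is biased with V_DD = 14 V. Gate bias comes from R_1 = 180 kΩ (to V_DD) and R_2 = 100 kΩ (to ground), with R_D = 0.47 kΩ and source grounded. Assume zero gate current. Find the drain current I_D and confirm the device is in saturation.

I_D ≈ 2.6 mA

V_G = V_DD·R_2/(R_1+R_2) = 14×100/280 = 5 V. With the source grounded, V_GS = V_G = 5 V.
Assume saturation: I_D = (k_n/2)(V_GS − V_t)² = (0.34/2)×(5 − 1.1)² = 0.17×3.9² = 2.59 mA.
V_DS = V_DD − I_D·R_D = 14 − 2.59×0.47 = 12.8 V.
Saturation requires V_DS ≥ V_GS − V_t = 3.9 V; 12.8 ≥ 3.9 ✓.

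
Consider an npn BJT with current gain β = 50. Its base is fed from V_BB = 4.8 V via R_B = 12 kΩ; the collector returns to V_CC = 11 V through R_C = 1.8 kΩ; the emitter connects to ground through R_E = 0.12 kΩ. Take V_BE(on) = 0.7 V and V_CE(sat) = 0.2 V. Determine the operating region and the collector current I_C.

Assume active: I_B = (4.8 − 0.7)/(12 + 51×0.12) = 0.226 mA, I_C = β·I_B = 11.3 mA.
Then V_CE = 11 − 11.3×1.8 − 11.5×0.12 = -10.7 V < 0.2 V — the active assumption fails.
Re-solve with V_CE = 0.2 V. KCL at the emitter: V_E/R_E = (V_BB−0.7−V_E)/R_B + (V_CC−0.2−V_E)/R_C, giving V_E = 0.707 V.
I_C = (V_CC − 0.2 − V_E)/R_C = (10.8 − 0.707)/1.8 = 5.61 mA.
Check: I_B = (4.1 − 0.707)/12 = 0.283 mA, and β·I_B = 14.1 mA > I_C, confirming saturation.

saturation; I_C ≈ 5.6 mA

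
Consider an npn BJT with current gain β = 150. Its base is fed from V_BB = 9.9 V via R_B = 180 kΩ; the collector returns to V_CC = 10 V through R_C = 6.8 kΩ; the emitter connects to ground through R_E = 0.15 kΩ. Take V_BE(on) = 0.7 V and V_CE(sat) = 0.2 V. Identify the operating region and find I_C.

Assume active: I_B = (9.9 − 0.7)/(180 + 151×0.15) = 0.0454 mA, I_C = β·I_B = 6.81 mA.
Then V_CE = 10 − 6.81×6.8 − 6.86×0.15 = -37.3 V < 0.2 V — the active assumption fails.
Re-solve with V_CE = 0.2 V. KCL at the emitter: V_E/R_E = (V_BB−0.7−V_E)/R_B + (V_CC−0.2−V_E)/R_C, giving V_E = 0.219 V.
I_C = (V_CC − 0.2 − V_E)/R_C = (9.8 − 0.219)/6.8 = 1.41 mA.
Check: I_B = (9.2 − 0.219)/180 = 0.0499 mA, and β·I_B = 7.48 mA > I_C, confirming saturation.

saturation; I_C ≈ 1.4 mA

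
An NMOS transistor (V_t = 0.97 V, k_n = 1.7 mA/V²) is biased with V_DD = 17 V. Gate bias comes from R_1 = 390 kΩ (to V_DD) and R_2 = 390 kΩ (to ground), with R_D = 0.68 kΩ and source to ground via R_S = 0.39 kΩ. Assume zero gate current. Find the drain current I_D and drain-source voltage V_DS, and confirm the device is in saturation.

V_G = V_DD·R_2/(R_1+R_2) = 17×390/780 = 8.5 V.
Assume saturation: I_D = (k_n/2)(V_GS − V_t)² with V_GS = V_G − I_D·R_S = 8.5 − 0.39·I_D.
Substituting gives 0.129·I_D² − 5.99·I_D + 48.2 = 0, with roots I_D = 10.4 or 36 mA.
The root I_D = 36 mA gives V_GS = -5.54 V ≤ V_t, so take I_D = 10.4 mA.
Then V_GS = 4.46 V and V_DS = V_DD − I_D(R_D+R_S) = 17 − 10.4×1.07 = 5.92 V.
Saturation requires V_DS ≥ V_GS − V_t = 3.49 V; 5.92 ≥ 3.49 ✓.

I_D ≈ 10 mA, V_DS ≈ 5.9 V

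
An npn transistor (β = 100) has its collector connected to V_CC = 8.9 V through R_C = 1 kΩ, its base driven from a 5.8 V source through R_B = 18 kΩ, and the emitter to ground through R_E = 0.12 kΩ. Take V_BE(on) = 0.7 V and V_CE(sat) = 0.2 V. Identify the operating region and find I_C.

saturation; I_C ≈ 7.7 mA

Assume active: I_B = (5.8 − 0.7)/(18 + 101×0.12) = 0.169 mA, I_C = β·I_B = 16.9 mA.
Then V_CE = 8.9 − 16.9×1 − 17.1×0.12 = -10.1 V < 0.2 V — the active assumption fails.
Re-solve with V_CE = 0.2 V. KCL at the emitter: V_E/R_E = (V_BB−0.7−V_E)/R_B + (V_CC−0.2−V_E)/R_C, giving V_E = 0.957 V.
I_C = (V_CC − 0.2 − V_E)/R_C = (8.7 − 0.957)/1 = 7.74 mA.
Check: I_B = (5.1 − 0.957)/18 = 0.23 mA, and β·I_B = 23 mA > I_C, confirming saturation.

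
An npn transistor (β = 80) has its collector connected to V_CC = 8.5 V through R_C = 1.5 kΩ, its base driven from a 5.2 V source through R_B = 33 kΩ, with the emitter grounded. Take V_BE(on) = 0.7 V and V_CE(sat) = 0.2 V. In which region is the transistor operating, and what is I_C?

saturation; I_C ≈ 5.5 mA

Assume active: I_B = (5.2 − 0.7)/33 = 0.136 mA, giving I_C = β·I_B = 10.9 mA.
But then V_CE = 8.5 − 10.9×1.5 = -7.86 V < V_CE(sat) = 0.2 V — impossible in the active region.
So the transistor is saturated. With V_CE = 0.2 V, I_C = (V_CC − 0.2)/R_C = 8.3/1.5 = 5.53 mA.
Check: β·I_B = 10.9 mA > I_C = 5.53 mA, confirming saturation.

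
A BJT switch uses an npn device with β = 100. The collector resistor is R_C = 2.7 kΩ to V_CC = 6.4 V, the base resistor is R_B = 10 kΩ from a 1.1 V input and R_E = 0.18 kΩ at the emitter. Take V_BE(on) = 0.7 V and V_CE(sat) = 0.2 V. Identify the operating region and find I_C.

active; I_C ≈ 1.4 mA

Assume active. Base-emitter loop: I_B = (V_BB − V_BE)/(R_B + (β+1)R_E) = (1.1 − 0.7)/(10 + 101×0.18) = 0.0142 mA.
I_C = β·I_B = 100×0.0142 = 1.42 mA.
V_CE = V_CC − I_C·R_C − I_E·R_E = 6.4 − 1.42×2.7 − 1.43×0.18 = 2.31 V > V_CE(sat), so the active-region assumption holds.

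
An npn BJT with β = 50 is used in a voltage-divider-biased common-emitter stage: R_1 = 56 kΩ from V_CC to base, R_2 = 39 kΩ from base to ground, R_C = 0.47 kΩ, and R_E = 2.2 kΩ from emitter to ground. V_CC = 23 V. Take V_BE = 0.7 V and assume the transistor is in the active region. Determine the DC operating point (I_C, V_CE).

I_C ≈ 3.2 mA, V_CE ≈ 14 V

Thevenize the base divider: V_Th = V_CC·R_2/(R_1+R_2) = 23×39/95 = 9.44 V, R_Th = R_1‖R_2 = 23 kΩ.
Base-emitter loop: V_Th = I_B·R_Th + V_BE + (β+1)I_B·R_E, so I_B = (9.44 − 0.7) / (23 + 51×2.2) = 0.0647 mA.
I_C = β·I_B = 50×0.0647 = 3.23 mA, and I_E = (β+1)I_B = 3.3 mA.
V_CE = V_CC − I_C·R_C − I_E·R_E = 23 − 3.23×0.47 − 3.3×2.2 = 14.2 V.
V_CE = 14.2 V > 0.2 V confirms active-region operation.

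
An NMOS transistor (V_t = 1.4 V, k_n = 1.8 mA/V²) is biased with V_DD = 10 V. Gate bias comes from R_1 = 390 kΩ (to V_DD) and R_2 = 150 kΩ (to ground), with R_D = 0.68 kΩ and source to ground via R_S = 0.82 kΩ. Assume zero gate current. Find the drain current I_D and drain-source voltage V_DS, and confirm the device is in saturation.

I_D ≈ 0.65 mA, V_DS ≈ 9 V

V_G = V_DD·R_2/(R_1+R_2) = 10×150/540 = 2.78 V.
Assume saturation: I_D = (k_n/2)(V_GS − V_t)² with V_GS = V_G − I_D·R_S = 2.78 − 0.82·I_D.
Substituting gives 0.605·I_D² − 3.03·I_D + 1.71 = 0, with roots I_D = 0.647 or 4.37 mA.
The root I_D = 4.37 mA gives V_GS = -0.803 V ≤ V_t, so take I_D = 0.647 mA.
Then V_GS = 2.25 V and V_DS = V_DD − I_D(R_D+R_S) = 10 − 0.647×1.5 = 9.03 V.
Saturation requires V_DS ≥ V_GS − V_t = 0.848 V; 9.03 ≥ 0.848 ✓.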